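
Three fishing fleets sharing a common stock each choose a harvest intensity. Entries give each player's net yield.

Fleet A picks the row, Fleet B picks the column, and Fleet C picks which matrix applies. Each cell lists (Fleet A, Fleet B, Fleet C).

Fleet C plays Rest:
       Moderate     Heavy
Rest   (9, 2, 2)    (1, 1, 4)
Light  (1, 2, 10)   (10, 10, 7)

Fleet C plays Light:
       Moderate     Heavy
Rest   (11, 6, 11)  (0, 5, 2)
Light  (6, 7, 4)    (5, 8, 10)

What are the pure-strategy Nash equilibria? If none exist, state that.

The pure Nash equilibria are (Rest, Moderate, Light) and (Light, Heavy, Light).

Fleet A against (Moderate, Rest): payoffs 9, 1 → best response Rest.
Fleet A against (Moderate, Light): payoffs 11, 6 → best response Rest.
Fleet A against (Heavy, Rest): payoffs 1, 10 → best response Light.
Fleet A against (Heavy, Light): payoffs 0, 5 → best response Light.
Fleet B against (Rest, Rest): payoffs 2, 1 → best response Moderate.
Fleet B against (Rest, Light): payoffs 6, 5 → best response Moderate.
Fleet B against (Light, Rest): payoffs 2, 10 → best response Heavy.
Fleet B against (Light, Light): payoffs 7, 8 → best response Heavy.
Fleet C against (Rest, Moderate): payoffs 2, 11 → best response Light.
Fleet C against (Rest, Heavy): payoffs 4, 2 → best response Rest.
Fleet C against (Light, Moderate): payoffs 10, 4 → best response Rest.
Fleet C against (Light, Heavy): payoffs 7, 10 → best response Light.
Mutual best responses: (Rest, Moderate, Light); (Light, Heavy, Light).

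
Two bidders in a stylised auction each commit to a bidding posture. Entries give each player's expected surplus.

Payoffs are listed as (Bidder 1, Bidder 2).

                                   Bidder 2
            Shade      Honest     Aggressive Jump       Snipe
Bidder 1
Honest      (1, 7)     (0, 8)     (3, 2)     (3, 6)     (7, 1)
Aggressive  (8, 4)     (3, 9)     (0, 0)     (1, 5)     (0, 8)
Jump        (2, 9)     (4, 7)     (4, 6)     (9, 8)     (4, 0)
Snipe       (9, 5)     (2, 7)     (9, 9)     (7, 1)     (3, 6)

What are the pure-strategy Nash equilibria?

(Snipe, Aggressive)

(Honest, Shade): Bidder 1 can switch to Aggressive (1 → 8). Not NE.
(Honest, Honest): Bidder 1 can switch to Aggressive (0 → 3). Not NE.
(Honest, Aggressive): Bidder 1 can switch to Jump (3 → 4). Not NE.
(Honest, Jump): Bidder 1 can switch to Jump (3 → 9). Not NE.
(Honest, Snipe): Bidder 2 can switch to Shade (1 → 7). Not NE.
(Aggressive, Shade): Bidder 1 can switch to Snipe (8 → 9). Not NE.
(Snipe, Aggressive): Bidder 1 gets 9, best alternative 4; Bidder 2 gets 9, best alternative 7. No profitable deviation — NE.
(The remaining 13 profiles each have a profitable deviation by the same check.)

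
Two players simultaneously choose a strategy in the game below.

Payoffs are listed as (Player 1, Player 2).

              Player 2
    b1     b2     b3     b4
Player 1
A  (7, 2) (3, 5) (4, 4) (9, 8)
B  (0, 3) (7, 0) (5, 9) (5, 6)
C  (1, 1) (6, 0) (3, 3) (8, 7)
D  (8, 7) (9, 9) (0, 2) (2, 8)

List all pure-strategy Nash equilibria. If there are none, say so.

Player 1 against b1: payoffs 7, 0, 1, 8 → best response D.
Player 1 against b2: payoffs 3, 7, 6, 9 → best response D.
Player 1 against b3: payoffs 4, 5, 3, 0 → best response B.
Player 1 against b4: payoffs 9, 5, 8, 2 → best response A.
Player 2 against A: payoffs 2, 5, 4, 8 → best response b4.
Player 2 against B: payoffs 3, 0, 9, 6 → best response b3.
Player 2 against C: payoffs 1, 0, 3, 7 → best response b4.
Player 2 against D: payoffs 7, 9, 2, 8 → best response b2.
Mutual best responses: (A, b4); (B, b3); (D, b2).

(A, b4), (B, b3), (D, b2)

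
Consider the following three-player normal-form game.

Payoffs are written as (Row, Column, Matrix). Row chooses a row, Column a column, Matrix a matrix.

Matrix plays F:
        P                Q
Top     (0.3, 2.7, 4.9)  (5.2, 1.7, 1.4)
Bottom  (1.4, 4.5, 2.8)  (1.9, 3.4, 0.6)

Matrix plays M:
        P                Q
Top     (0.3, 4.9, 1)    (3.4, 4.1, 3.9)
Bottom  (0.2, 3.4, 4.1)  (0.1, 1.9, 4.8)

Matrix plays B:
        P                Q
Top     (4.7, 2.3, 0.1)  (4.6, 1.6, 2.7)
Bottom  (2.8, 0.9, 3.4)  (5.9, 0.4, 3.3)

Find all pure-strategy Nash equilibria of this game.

Row against (P, F): payoffs 0.3, 1.4 → best response Bottom.
Row against (P, M): payoffs 0.3, 0.2 → best response Top.
Row against (P, B): payoffs 4.7, 2.8 → best response Top.
Row against (Q, F): payoffs 5.2, 1.9 → best response Top.
Row against (Q, M): payoffs 3.4, 0.1 → best response Top.
Row against (Q, B): payoffs 4.6, 5.9 → best response Bottom.
Column against (Top, F): payoffs 2.7, 1.7 → best response P.
Column against (Top, M): payoffs 4.9, 4.1 → best response P.
Column against (Top, B): payoffs 2.3, 1.6 → best response P.
Column against (Bottom, F): payoffs 4.5, 3.4 → best response P.
Column against (Bottom, M): payoffs 3.4, 1.9 → best response P.
Column against (Bottom, B): payoffs 0.9, 0.4 → best response P.
Matrix against (Top, P): payoffs 4.9, 1, 0.1 → best response F.
Matrix against (Top, Q): payoffs 1.4, 3.9, 2.7 → best response M.
Matrix against (Bottom, P): payoffs 2.8, 4.1, 3.4 → best response M.
Matrix against (Bottom, Q): payoffs 0.6, 4.8, 3.3 → best response M.
No profile is a mutual best response for all players.

There is no pure-strategy Nash equilibrium.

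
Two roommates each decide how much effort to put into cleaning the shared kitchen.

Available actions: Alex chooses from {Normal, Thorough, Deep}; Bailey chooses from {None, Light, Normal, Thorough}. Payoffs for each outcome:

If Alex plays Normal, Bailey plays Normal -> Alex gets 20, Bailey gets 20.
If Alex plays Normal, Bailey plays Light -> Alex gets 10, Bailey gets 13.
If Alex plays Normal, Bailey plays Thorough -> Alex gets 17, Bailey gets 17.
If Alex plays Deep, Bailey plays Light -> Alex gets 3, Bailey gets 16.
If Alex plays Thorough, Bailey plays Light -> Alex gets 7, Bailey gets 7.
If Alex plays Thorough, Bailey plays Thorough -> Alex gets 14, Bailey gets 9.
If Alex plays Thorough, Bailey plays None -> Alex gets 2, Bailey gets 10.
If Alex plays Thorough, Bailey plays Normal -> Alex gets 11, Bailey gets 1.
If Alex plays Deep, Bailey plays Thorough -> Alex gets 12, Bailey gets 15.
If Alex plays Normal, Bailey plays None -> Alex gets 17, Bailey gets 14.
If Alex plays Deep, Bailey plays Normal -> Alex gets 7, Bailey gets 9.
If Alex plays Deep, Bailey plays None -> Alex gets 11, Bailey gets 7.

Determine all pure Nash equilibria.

(Normal, Normal)

(Normal, None): Bailey can switch to Normal (14 → 20). Not NE.
(Normal, Light): Bailey can switch to None (13 → 14). Not NE.
(Normal, Normal): Alex gets 20, best alternative 11; Bailey gets 20, best alternative 17. No profitable deviation — NE.
(Normal, Thorough): Bailey can switch to Normal (17 → 20). Not NE.
(Thorough, None): Alex can switch to Normal (2 → 17). Not NE.
(Thorough, Light): Alex can switch to Normal (7 → 10). Not NE.
(Thorough, Normal): Alex can switch to Normal (11 → 20). Not NE.
(Thorough, Thorough): Alex can switch to Normal (14 → 17). Not NE.
(Deep, None): Alex can switch to Normal (11 → 17). Not NE.
(The remaining 3 profiles each have a profitable deviation by the same check.)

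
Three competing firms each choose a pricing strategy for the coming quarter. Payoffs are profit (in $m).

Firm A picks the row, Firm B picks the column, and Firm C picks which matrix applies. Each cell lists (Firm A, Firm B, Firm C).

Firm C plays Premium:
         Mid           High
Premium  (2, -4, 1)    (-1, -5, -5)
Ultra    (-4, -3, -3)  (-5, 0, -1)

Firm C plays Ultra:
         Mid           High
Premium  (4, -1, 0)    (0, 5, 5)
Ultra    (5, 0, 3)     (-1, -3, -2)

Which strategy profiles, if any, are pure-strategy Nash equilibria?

(Premium, Mid, Premium): Firm A gets 2, best alternative -4; Firm B gets -4, best alternative -5; Firm C gets 1, best alternative 0. No profitable deviation — NE.
(Premium, Mid, Ultra): Firm A can switch to Ultra (4 → 5). Not NE.
(Premium, High, Premium): Firm B can switch to Mid (-5 → -4). Not NE.
(Premium, High, Ultra): Firm A gets 0, best alternative -1; Firm B gets 5, best alternative -1; Firm C gets 5, best alternative -5. No profitable deviation — NE.
(Ultra, Mid, Premium): Firm A can switch to Premium (-4 → 2). Not NE.
(Ultra, Mid, Ultra): Firm A gets 5, best alternative 4; Firm B gets 0, best alternative -3; Firm C gets 3, best alternative -3. No profitable deviation — NE.
(Ultra, High, Premium): Firm A can switch to Premium (-5 → -1). Not NE.
(Ultra, High, Ultra): Firm A can switch to Premium (-1 → 0). Not NE.

(Premium, Mid, Premium); (Premium, High, Ultra); (Ultra, Mid, Ultra)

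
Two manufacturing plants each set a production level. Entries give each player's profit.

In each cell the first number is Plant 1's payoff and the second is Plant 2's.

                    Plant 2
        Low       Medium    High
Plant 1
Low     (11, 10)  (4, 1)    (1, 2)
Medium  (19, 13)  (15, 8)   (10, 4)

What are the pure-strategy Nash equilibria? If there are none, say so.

(Low, Low): Plant 1 can switch to Medium (11 → 19). Not NE.
(Low, Medium): Plant 1 can switch to Medium (4 → 15). Not NE.
(Low, High): Plant 1 can switch to Medium (1 → 10). Not NE.
(Medium, Low): Plant 1 gets 19, best alternative 11; Plant 2 gets 13, best alternative 8. No profitable deviation — NE.
(Medium, Medium): Plant 2 can switch to Low (8 → 13). Not NE.
(Medium, High): Plant 2 can switch to Low (4 → 13). Not NE.

The unique pure-strategy Nash equilibrium is (Medium, Low).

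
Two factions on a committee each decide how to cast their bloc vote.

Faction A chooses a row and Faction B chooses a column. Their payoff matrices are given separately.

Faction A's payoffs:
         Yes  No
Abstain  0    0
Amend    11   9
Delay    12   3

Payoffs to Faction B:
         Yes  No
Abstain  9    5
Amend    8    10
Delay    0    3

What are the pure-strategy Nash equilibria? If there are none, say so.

For each player, find the best response to each opponent profile; mutual best responses are the pure NE.
Faction A against Yes: payoffs 0, 11, 12 → best response Delay.
Faction A against No: payoffs 0, 9, 3 → best response Amend.
Faction B against Abstain: payoffs 9, 5 → best response Yes.
Faction B against Amend: payoffs 8, 10 → best response No.
Faction B against Delay: payoffs 0, 3 → best response No.
Mutual best responses: (Amend, No).

The unique pure-strategy Nash equilibrium is (Amend, No).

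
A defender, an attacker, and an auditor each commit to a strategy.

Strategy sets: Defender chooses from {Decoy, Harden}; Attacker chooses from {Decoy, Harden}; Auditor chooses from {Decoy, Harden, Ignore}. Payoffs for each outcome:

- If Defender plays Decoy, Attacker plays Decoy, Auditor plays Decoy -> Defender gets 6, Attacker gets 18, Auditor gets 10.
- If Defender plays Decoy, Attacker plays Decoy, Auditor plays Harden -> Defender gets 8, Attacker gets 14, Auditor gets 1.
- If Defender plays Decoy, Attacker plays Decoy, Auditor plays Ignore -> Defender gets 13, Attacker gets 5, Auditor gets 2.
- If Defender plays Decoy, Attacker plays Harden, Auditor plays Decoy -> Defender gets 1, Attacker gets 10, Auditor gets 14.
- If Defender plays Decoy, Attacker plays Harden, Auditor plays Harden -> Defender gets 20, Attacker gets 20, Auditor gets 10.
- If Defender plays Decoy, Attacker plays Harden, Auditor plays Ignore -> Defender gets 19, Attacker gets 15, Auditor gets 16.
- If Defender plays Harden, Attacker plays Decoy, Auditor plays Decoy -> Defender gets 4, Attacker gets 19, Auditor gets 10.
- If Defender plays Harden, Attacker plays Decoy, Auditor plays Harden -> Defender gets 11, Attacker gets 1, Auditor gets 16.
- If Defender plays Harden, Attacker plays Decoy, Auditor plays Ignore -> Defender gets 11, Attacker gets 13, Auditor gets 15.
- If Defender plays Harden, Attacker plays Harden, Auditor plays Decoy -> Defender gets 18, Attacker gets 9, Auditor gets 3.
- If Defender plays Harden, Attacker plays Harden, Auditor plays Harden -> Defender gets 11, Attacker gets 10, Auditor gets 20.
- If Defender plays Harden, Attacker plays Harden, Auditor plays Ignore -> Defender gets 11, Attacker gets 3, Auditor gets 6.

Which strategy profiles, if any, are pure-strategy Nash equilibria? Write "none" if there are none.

The pure Nash equilibria are (Decoy, Decoy, Decoy) and (Decoy, Harden, Ignore).

Defender against (Decoy, Decoy): payoffs 6, 4 → best response Decoy.
Defender against (Decoy, Harden): payoffs 8, 11 → best response Harden.
Defender against (Decoy, Ignore): payoffs 13, 11 → best response Decoy.
Defender against (Harden, Decoy): payoffs 1, 18 → best response Harden.
Defender against (Harden, Harden): payoffs 20, 11 → best response Decoy.
Defender against (Harden, Ignore): payoffs 19, 11 → best response Decoy.
Attacker against (Decoy, Decoy): payoffs 18, 10 → best response Decoy.
Attacker against (Decoy, Harden): payoffs 14, 20 → best response Harden.
Attacker against (Decoy, Ignore): payoffs 5, 15 → best response Harden.
Attacker against (Harden, Decoy): payoffs 19, 9 → best response Decoy.
Attacker against (Harden, Harden): payoffs 1, 10 → best response Harden.
Attacker against (Harden, Ignore): payoffs 13, 3 → best response Decoy.
Auditor against (Decoy, Decoy): payoffs 10, 1, 2 → best response Decoy.
Auditor against (Decoy, Harden): payoffs 14, 10, 16 → best response Ignore.
Auditor against (Harden, Decoy): payoffs 10, 16, 15 → best response Harden.
Auditor against (Harden, Harden): payoffs 3, 20, 6 → best response Harden.
Mutual best responses: (Decoy, Decoy, Decoy); (Decoy, Harden, Ignore).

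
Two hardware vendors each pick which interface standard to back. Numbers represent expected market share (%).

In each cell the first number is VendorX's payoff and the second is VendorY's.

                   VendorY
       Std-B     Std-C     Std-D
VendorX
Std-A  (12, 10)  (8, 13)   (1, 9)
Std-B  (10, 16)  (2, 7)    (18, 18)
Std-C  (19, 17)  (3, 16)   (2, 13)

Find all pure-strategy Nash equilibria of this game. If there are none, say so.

(Std-A, Std-C), (Std-B, Std-D), (Std-C, Std-B)

(Std-A, Std-B): VendorX can switch to Std-C (12 → 19). Not NE.
(Std-A, Std-C): VendorX gets 8, best alternative 3; VendorY gets 13, best alternative 10. No profitable deviation — NE.
(Std-A, Std-D): VendorX can switch to Std-B (1 → 18). Not NE.
(Std-B, Std-B): VendorX can switch to Std-A (10 → 12). Not NE.
(Std-B, Std-C): VendorX can switch to Std-A (2 → 8). Not NE.
(Std-B, Std-D): VendorX gets 18, best alternative 2; VendorY gets 18, best alternative 16. No profitable deviation — NE.
(Std-C, Std-B): VendorX gets 19, best alternative 12; VendorY gets 17, best alternative 16. No profitable deviation — NE.
(Std-C, Std-C): VendorX can switch to Std-A (3 → 8). Not NE.
(Std-C, Std-D): VendorX can switch to Std-B (2 → 18). Not NE.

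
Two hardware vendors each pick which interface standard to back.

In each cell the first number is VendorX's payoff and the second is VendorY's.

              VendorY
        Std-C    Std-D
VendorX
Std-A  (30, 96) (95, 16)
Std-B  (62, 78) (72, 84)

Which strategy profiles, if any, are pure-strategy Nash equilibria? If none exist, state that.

none

Check each profile: it is a Nash equilibrium iff no player can strictly gain by switching unilaterally.
(Std-A, Std-C): VendorX can switch to Std-B (30 → 62). Not NE.
(Std-A, Std-D): VendorY can switch to Std-C (16 → 96). Not NE.
(Std-B, Std-C): VendorY can switch to Std-D (78 → 84). Not NE.
(Std-B, Std-D): VendorX can switch to Std-A (72 → 95). Not NE.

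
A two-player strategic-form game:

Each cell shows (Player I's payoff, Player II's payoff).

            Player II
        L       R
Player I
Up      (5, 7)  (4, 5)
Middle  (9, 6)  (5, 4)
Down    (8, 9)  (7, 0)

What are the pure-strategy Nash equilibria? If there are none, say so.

(Middle, L)

(Up, L): Player I can switch to Middle (5 → 9). Not NE.
(Up, R): Player I can switch to Middle (4 → 5). Not NE.
(Middle, L): Player I gets 9, best alternative 8; Player II gets 6, best alternative 4. No profitable deviation — NE.
(Middle, R): Player I can switch to Down (5 → 7). Not NE.
(Down, L): Player I can switch to Middle (8 → 9). Not NE.
(Down, R): Player II can switch to L (0 → 9). Not NE.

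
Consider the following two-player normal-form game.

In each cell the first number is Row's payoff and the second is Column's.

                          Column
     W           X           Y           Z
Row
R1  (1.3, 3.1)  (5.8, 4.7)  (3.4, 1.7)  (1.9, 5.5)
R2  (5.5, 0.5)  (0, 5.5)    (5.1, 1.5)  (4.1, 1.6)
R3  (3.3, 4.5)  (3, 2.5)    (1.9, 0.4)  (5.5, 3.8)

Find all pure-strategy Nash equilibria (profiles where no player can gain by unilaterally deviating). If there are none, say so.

none

(R1, W): Row can switch to R2 (1.3 → 5.5). Not NE.
(R1, X): Column can switch to Z (4.7 → 5.5). Not NE.
(R1, Y): Row can switch to R2 (3.4 → 5.1). Not NE.
(R1, Z): Row can switch to R2 (1.9 → 4.1). Not NE.
(R2, W): Column can switch to X (0.5 → 5.5). Not NE.
(R2, X): Row can switch to R1 (0 → 5.8). Not NE.
(R2, Y): Column can switch to X (1.5 → 5.5). Not NE.
(R2, Z): Row can switch to R3 (4.1 → 5.5). Not NE.
(The remaining 4 profiles each have a profitable deviation by the same check.)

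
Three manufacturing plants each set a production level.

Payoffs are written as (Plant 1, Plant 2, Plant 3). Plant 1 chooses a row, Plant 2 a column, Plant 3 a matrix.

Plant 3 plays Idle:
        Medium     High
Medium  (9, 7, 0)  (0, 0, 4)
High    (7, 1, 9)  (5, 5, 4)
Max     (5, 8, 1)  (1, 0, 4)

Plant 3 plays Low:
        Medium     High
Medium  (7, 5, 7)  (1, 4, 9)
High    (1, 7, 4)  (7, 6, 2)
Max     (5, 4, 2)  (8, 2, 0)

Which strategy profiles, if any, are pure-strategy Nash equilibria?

Plant 1 against (Medium, Idle): payoffs 9, 7, 5 → best response Medium.
Plant 1 against (Medium, Low): payoffs 7, 1, 5 → best response Medium.
Plant 1 against (High, Idle): payoffs 0, 5, 1 → best response High.
Plant 1 against (High, Low): payoffs 1, 7, 8 → best response Max.
Plant 2 against (Medium, Idle): payoffs 7, 0 → best response Medium.
Plant 2 against (Medium, Low): payoffs 5, 4 → best response Medium.
Plant 2 against (High, Idle): payoffs 1, 5 → best response High.
Plant 2 against (High, Low): payoffs 7, 6 → best response Medium.
Plant 2 against (Max, Idle): payoffs 8, 0 → best response Medium.
Plant 2 against (Max, Low): payoffs 4, 2 → best response Medium.
Plant 3 against (Medium, Medium): payoffs 0, 7 → best response Low.
Plant 3 against (Medium, High): payoffs 4, 9 → best response Low.
Plant 3 against (High, Medium): payoffs 9, 4 → best response Idle.
Plant 3 against (High, High): payoffs 4, 2 → best response Idle.
Plant 3 against (Max, Medium): payoffs 1, 2 → best response Low.
Plant 3 against (Max, High): payoffs 4, 0 → best response Idle.
Mutual best responses: (Medium, Medium, Low); (High, High, Idle).

(Medium, Medium, Low) and (High, High, Idle)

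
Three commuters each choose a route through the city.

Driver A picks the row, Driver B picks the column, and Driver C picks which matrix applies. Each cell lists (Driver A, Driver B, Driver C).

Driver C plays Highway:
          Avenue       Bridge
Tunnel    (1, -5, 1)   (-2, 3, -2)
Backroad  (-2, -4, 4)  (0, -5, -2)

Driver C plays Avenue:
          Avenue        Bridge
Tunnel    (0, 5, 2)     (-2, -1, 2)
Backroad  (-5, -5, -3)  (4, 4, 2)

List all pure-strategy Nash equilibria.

Pure-strategy Nash equilibria: (Tunnel, Avenue, Avenue) and (Backroad, Bridge, Avenue)

Driver A against (Avenue, Highway): payoffs 1, -2 → best response Tunnel.
Driver A against (Avenue, Avenue): payoffs 0, -5 → best response Tunnel.
Driver A against (Bridge, Highway): payoffs -2, 0 → best response Backroad.
Driver A against (Bridge, Avenue): payoffs -2, 4 → best response Backroad.
Driver B against (Tunnel, Highway): payoffs -5, 3 → best response Bridge.
Driver B against (Tunnel, Avenue): payoffs 5, -1 → best response Avenue.
Driver B against (Backroad, Highway): payoffs -4, -5 → best response Avenue.
Driver B against (Backroad, Avenue): payoffs -5, 4 → best response Bridge.
Driver C against (Tunnel, Avenue): payoffs 1, 2 → best response Avenue.
Driver C against (Tunnel, Bridge): payoffs -2, 2 → best response Avenue.
Driver C against (Backroad, Avenue): payoffs 4, -3 → best response Highway.
Driver C against (Backroad, Bridge): payoffs -2, 2 → best response Avenue.
Mutual best responses: (Tunnel, Avenue, Avenue); (Backroad, Bridge, Avenue).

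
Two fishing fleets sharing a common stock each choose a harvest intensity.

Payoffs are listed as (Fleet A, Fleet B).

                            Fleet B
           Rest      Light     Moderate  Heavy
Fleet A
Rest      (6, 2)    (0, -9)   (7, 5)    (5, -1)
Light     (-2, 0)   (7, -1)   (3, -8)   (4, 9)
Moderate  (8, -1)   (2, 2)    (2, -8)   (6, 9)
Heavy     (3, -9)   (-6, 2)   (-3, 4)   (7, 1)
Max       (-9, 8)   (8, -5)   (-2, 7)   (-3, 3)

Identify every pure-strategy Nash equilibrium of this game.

Pure NE: (Rest, Moderate)

Fleet A against Rest: payoffs 6, -2, 8, 3, -9 → best response Moderate.
Fleet A against Light: payoffs 0, 7, 2, -6, 8 → best response Max.
Fleet A against Moderate: payoffs 7, 3, 2, -3, -2 → best response Rest.
Fleet A against Heavy: payoffs 5, 4, 6, 7, -3 → best response Heavy.
Fleet B against Rest: payoffs 2, -9, 5, -1 → best response Moderate.
Fleet B against Light: payoffs 0, -1, -8, 9 → best response Heavy.
Fleet B against Moderate: payoffs -1, 2, -8, 9 → best response Heavy.
Fleet B against Heavy: payoffs -9, 2, 4, 1 → best response Moderate.
Fleet B against Max: payoffs 8, -5, 7, 3 → best response Rest.
Mutual best responses: (Rest, Moderate).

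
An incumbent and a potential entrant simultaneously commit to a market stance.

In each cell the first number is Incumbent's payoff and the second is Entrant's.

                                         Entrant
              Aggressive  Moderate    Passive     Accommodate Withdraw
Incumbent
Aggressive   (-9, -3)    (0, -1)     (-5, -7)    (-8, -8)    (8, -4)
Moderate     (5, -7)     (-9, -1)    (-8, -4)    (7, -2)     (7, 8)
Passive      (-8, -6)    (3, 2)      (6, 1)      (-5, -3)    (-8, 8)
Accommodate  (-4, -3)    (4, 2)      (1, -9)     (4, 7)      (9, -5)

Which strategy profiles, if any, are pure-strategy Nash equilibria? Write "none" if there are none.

No pure-strategy Nash equilibrium.

(Aggressive, Aggressive): Incumbent can switch to Moderate (-9 → 5). Not NE.
(Aggressive, Moderate): Incumbent can switch to Passive (0 → 3). Not NE.
(Aggressive, Passive): Incumbent can switch to Passive (-5 → 6). Not NE.
(Aggressive, Accommodate): Incumbent can switch to Moderate (-8 → 7). Not NE.
(Aggressive, Withdraw): Incumbent can switch to Accommodate (8 → 9). Not NE.
(Moderate, Aggressive): Entrant can switch to Moderate (-7 → -1). Not NE.
(Moderate, Moderate): Incumbent can switch to Aggressive (-9 → 0). Not NE.
(Moderate, Passive): Incumbent can switch to Aggressive (-8 → -5). Not NE.
(Moderate, Accommodate): Entrant can switch to Moderate (-2 → -1). Not NE.
(Moderate, Withdraw): Incumbent can switch to Aggressive (7 → 8). Not NE.
(The remaining 10 profiles each have a profitable deviation by the same check.)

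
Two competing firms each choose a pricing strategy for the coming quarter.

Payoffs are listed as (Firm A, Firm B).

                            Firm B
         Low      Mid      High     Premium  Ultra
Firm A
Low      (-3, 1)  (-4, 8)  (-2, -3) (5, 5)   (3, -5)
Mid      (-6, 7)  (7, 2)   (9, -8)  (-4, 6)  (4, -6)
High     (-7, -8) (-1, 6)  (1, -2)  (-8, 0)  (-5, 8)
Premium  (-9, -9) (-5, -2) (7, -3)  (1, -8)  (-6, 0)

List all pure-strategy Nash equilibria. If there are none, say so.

For each player, find the best response to each opponent profile; mutual best responses are the pure NE.
Firm A against Low: payoffs -3, -6, -7, -9 → best response Low.
Firm A against Mid: payoffs -4, 7, -1, -5 → best response Mid.
Firm A against High: payoffs -2, 9, 1, 7 → best response Mid.
Firm A against Premium: payoffs 5, -4, -8, 1 → best response Low.
Firm A against Ultra: payoffs 3, 4, -5, -6 → best response Mid.
Firm B against Low: payoffs 1, 8, -3, 5, -5 → best response Mid.
Firm B against Mid: payoffs 7, 2, -8, 6, -6 → best response Low.
Firm B against High: payoffs -8, 6, -2, 0, 8 → best response Ultra.
Firm B against Premium: payoffs -9, -2, -3, -8, 0 → best response Ultra.
No profile is a mutual best response for all players.

No pure-strategy Nash equilibrium.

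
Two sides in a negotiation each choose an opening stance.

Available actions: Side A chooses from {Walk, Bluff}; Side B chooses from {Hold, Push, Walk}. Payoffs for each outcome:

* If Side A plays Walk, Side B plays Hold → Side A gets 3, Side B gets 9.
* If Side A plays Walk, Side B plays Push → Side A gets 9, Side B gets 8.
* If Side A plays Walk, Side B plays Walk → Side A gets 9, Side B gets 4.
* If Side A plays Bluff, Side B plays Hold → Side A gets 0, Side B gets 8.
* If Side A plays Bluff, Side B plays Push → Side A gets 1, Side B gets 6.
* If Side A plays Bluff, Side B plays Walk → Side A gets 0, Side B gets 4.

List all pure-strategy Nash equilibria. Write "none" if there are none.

(Walk, Hold): Side A gets 3, best alternative 0; Side B gets 9, best alternative 8. No profitable deviation — NE.
(Walk, Push): Side B can switch to Hold (8 → 9). Not NE.
(Walk, Walk): Side B can switch to Hold (4 → 9). Not NE.
(Bluff, Hold): Side A can switch to Walk (0 → 3). Not NE.
(Bluff, Push): Side A can switch to Walk (1 → 9). Not NE.
(Bluff, Walk): Side A can switch to Walk (0 → 9). Not NE.

(Walk, Hold)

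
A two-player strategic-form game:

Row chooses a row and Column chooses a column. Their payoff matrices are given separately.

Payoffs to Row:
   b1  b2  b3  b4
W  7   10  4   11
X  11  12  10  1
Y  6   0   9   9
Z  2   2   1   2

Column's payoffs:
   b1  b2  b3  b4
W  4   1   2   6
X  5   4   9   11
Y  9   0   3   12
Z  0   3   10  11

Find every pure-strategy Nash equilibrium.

Row against b1: payoffs 7, 11, 6, 2 → best response X.
Row against b2: payoffs 10, 12, 0, 2 → best response X.
Row against b3: payoffs 4, 10, 9, 1 → best response X.
Row against b4: payoffs 11, 1, 9, 2 → best response W.
Column against W: payoffs 4, 1, 2, 6 → best response b4.
Column against X: payoffs 5, 4, 9, 11 → best response b4.
Column against Y: payoffs 9, 0, 3, 12 → best response b4.
Column against Z: payoffs 0, 3, 10, 11 → best response b4.
Mutual best responses: (W, b4).

Pure NE: (W, b4)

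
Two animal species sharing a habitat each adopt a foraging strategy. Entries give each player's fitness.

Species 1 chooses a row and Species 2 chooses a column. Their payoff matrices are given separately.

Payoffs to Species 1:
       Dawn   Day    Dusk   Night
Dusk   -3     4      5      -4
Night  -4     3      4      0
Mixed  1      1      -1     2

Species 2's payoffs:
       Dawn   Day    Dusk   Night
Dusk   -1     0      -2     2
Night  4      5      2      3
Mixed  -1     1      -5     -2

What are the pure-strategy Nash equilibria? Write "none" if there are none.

No pure-strategy Nash equilibrium.

For each player, find the best response to each opponent profile; mutual best responses are the pure NE.
Species 1 against Dawn: payoffs -3, -4, 1 → best response Mixed.
Species 1 against Day: payoffs 4, 3, 1 → best response Dusk.
Species 1 against Dusk: payoffs 5, 4, -1 → best response Dusk.
Species 1 against Night: payoffs -4, 0, 2 → best response Mixed.
Species 2 against Dusk: payoffs -1, 0, -2, 2 → best response Night.
Species 2 against Night: payoffs 4, 5, 2, 3 → best response Day.
Species 2 against Mixed: payoffs -1, 1, -5, -2 → best response Day.
No profile is a mutual best response for all players.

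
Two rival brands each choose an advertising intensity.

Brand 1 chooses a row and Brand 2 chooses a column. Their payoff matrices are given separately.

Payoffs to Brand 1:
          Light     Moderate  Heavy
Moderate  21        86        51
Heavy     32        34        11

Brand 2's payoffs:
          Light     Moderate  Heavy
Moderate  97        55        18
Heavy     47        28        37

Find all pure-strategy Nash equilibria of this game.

Brand 1 against Light: payoffs 21, 32 → best response Heavy.
Brand 1 against Moderate: payoffs 86, 34 → best response Moderate.
Brand 1 against Heavy: payoffs 51, 11 → best response Moderate.
Brand 2 against Moderate: payoffs 97, 55, 18 → best response Light.
Brand 2 against Heavy: payoffs 47, 28, 37 → best response Light.
Mutual best responses: (Heavy, Light).

The unique pure-strategy Nash equilibrium is (Heavy, Light).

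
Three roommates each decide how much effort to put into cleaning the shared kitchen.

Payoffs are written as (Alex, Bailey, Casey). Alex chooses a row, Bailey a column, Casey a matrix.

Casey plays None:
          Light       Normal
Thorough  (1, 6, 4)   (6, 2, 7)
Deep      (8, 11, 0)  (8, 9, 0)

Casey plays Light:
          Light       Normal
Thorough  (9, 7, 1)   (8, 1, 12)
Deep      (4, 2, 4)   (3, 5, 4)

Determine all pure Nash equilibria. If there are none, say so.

No pure-strategy Nash equilibrium.

(Thorough, Light, None): Alex can switch to Deep (1 → 8). Not NE.
(Thorough, Light, Light): Casey can switch to None (1 → 4). Not NE.
(Thorough, Normal, None): Alex can switch to Deep (6 → 8). Not NE.
(Thorough, Normal, Light): Bailey can switch to Light (1 → 7). Not NE.
(Deep, Light, None): Casey can switch to Light (0 → 4). Not NE.
(Deep, Light, Light): Alex can switch to Thorough (4 → 9). Not NE.
(Deep, Normal, None): Bailey can switch to Light (9 → 11). Not NE.
(Deep, Normal, Light): Alex can switch to Thorough (3 → 8). Not NE.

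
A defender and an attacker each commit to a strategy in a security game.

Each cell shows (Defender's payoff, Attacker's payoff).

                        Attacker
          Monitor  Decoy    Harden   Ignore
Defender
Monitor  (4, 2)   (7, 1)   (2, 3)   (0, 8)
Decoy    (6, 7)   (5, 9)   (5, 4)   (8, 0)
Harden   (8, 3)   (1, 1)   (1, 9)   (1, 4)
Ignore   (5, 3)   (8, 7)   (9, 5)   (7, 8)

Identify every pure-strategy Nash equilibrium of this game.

There is no pure-strategy Nash equilibrium.

(Monitor, Monitor): Defender can switch to Decoy (4 → 6). Not NE.
(Monitor, Decoy): Defender can switch to Ignore (7 → 8). Not NE.
(Monitor, Harden): Defender can switch to Decoy (2 → 5). Not NE.
(Monitor, Ignore): Defender can switch to Decoy (0 → 8). Not NE.
(Decoy, Monitor): Defender can switch to Harden (6 → 8). Not NE.
(Decoy, Decoy): Defender can switch to Monitor (5 → 7). Not NE.
(Decoy, Harden): Defender can switch to Ignore (5 → 9). Not NE.
(Decoy, Ignore): Attacker can switch to Monitor (0 → 7). Not NE.
(Harden, Monitor): Attacker can switch to Harden (3 → 9). Not NE.
(Harden, Decoy): Defender can switch to Monitor (1 → 7). Not NE.
(The remaining 6 profiles each have a profitable deviation by the same check.)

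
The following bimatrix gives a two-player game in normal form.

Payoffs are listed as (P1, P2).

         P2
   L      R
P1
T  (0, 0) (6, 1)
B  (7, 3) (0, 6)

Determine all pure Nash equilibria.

For each player, find the best response to each opponent profile; mutual best responses are the pure NE.
P1 against L: payoffs 0, 7 → best response B.
P1 against R: payoffs 6, 0 → best response T.
P2 against T: payoffs 0, 1 → best response R.
P2 against B: payoffs 3, 6 → best response R.
Mutual best responses: (T, R).

The unique pure-strategy Nash equilibrium is (T, R).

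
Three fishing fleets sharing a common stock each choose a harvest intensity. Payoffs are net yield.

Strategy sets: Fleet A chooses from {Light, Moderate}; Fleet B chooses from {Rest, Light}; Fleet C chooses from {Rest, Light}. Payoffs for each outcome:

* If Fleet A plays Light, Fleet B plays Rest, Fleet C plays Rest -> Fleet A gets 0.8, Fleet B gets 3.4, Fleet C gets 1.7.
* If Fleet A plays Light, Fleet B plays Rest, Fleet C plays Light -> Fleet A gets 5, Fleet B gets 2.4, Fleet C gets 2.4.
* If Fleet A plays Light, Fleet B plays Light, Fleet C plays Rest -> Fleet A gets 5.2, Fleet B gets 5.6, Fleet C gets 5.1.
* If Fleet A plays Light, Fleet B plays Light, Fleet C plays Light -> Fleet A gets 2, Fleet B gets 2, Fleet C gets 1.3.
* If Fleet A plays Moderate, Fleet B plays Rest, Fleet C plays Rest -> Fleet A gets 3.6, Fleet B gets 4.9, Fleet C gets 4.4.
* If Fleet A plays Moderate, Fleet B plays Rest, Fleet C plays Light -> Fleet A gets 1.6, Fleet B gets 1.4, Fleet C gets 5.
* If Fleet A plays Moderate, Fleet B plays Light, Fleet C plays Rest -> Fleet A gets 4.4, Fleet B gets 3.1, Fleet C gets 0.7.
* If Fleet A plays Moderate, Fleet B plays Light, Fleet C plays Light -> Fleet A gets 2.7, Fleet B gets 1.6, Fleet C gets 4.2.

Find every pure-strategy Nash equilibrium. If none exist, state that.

(Light, Rest, Rest): Fleet A can switch to Moderate (0.8 → 3.6). Not NE.
(Light, Rest, Light): Fleet A gets 5, best alternative 1.6; Fleet B gets 2.4, best alternative 2; Fleet C gets 2.4, best alternative 1.7. No profitable deviation — NE.
(Light, Light, Rest): Fleet A gets 5.2, best alternative 4.4; Fleet B gets 5.6, best alternative 3.4; Fleet C gets 5.1, best alternative 1.3. No profitable deviation — NE.
(Light, Light, Light): Fleet A can switch to Moderate (2 → 2.7). Not NE.
(Moderate, Rest, Rest): Fleet C can switch to Light (4.4 → 5). Not NE.
(Moderate, Rest, Light): Fleet A can switch to Light (1.6 → 5). Not NE.
(Moderate, Light, Rest): Fleet A can switch to Light (4.4 → 5.2). Not NE.
(Moderate, Light, Light): Fleet A gets 2.7, best alternative 2; Fleet B gets 1.6, best alternative 1.4; Fleet C gets 4.2, best alternative 0.7. No profitable deviation — NE.

Pure-strategy Nash equilibria: (Light, Rest, Light) and (Light, Light, Rest) and (Moderate, Light, Light)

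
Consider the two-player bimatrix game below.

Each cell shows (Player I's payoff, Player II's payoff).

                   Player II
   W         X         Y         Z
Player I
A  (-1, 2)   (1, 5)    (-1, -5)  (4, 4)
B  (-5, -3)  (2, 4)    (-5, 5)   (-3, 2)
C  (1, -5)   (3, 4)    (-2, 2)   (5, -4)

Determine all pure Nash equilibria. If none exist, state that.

Pure NE: (C, X)

For each player, find the best response to each opponent profile; mutual best responses are the pure NE.
Player I against W: payoffs -1, -5, 1 → best response C.
Player I against X: payoffs 1, 2, 3 → best response C.
Player I against Y: payoffs -1, -5, -2 → best response A.
Player I against Z: payoffs 4, -3, 5 → best response C.
Player II against A: payoffs 2, 5, -5, 4 → best response X.
Player II against B: payoffs -3, 4, 5, 2 → best response Y.
Player II against C: payoffs -5, 4, 2, -4 → best response X.
Mutual best responses: (C, X).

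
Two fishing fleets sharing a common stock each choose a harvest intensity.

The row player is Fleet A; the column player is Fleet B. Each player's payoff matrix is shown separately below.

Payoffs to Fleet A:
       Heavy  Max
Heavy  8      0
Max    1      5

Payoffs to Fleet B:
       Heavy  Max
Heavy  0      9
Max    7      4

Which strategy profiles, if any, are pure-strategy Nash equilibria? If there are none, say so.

For each strategy profile, look for a profitable unilateral deviation.
(Heavy, Heavy): Fleet B can switch to Max (0 → 9). Not NE.
(Heavy, Max): Fleet A can switch to Max (0 → 5). Not NE.
(Max, Heavy): Fleet A can switch to Heavy (1 → 8). Not NE.
(Max, Max): Fleet B can switch to Heavy (4 → 7). Not NE.

none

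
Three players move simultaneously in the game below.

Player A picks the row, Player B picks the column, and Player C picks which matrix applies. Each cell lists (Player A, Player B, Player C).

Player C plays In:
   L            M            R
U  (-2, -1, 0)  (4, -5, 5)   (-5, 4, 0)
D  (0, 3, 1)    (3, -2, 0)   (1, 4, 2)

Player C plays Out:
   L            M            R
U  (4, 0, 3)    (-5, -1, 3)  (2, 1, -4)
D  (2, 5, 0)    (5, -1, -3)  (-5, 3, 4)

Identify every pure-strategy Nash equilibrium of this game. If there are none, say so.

There is no pure-strategy Nash equilibrium.

Player A against (L, In): payoffs -2, 0 → best response D.
Player A against (L, Out): payoffs 4, 2 → best response U.
Player A against (M, In): payoffs 4, 3 → best response U.
Player A against (M, Out): payoffs -5, 5 → best response D.
Player A against (R, In): payoffs -5, 1 → best response D.
Player A against (R, Out): payoffs 2, -5 → best response U.
Player B against (U, In): payoffs -1, -5, 4 → best response R.
Player B against (U, Out): payoffs 0, -1, 1 → best response R.
Player B against (D, In): payoffs 3, -2, 4 → best response R.
Player B against (D, Out): payoffs 5, -1, 3 → best response L.
Player C against (U, L): payoffs 0, 3 → best response Out.
Player C against (U, M): payoffs 5, 3 → best response In.
Player C against (U, R): payoffs 0, -4 → best response In.
Player C against (D, L): payoffs 1, 0 → best response In.
Player C against (D, M): payoffs 0, -3 → best response In.
Player C against (D, R): payoffs 2, 4 → best response Out.
No profile is a mutual best response for all players.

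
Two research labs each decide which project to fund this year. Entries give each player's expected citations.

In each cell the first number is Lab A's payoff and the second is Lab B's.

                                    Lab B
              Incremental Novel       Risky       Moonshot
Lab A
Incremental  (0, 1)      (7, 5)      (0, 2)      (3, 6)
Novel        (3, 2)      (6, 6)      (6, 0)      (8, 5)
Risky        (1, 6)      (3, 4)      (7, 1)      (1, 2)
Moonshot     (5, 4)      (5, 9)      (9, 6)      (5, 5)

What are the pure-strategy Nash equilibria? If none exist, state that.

No pure-strategy Nash equilibrium.

(Incremental, Incremental): Lab A can switch to Novel (0 → 3). Not NE.
(Incremental, Novel): Lab B can switch to Moonshot (5 → 6). Not NE.
(Incremental, Risky): Lab A can switch to Novel (0 → 6). Not NE.
(Incremental, Moonshot): Lab A can switch to Novel (3 → 8). Not NE.
(Novel, Incremental): Lab A can switch to Moonshot (3 → 5). Not NE.
(Novel, Novel): Lab A can switch to Incremental (6 → 7). Not NE.
(Novel, Risky): Lab A can switch to Risky (6 → 7). Not NE.
(Novel, Moonshot): Lab B can switch to Novel (5 → 6). Not NE.
(Risky, Incremental): Lab A can switch to Novel (1 → 3). Not NE.
(Risky, Novel): Lab A can switch to Incremental (3 → 7). Not NE.
(The remaining 6 profiles each have a profitable deviation by the same check.)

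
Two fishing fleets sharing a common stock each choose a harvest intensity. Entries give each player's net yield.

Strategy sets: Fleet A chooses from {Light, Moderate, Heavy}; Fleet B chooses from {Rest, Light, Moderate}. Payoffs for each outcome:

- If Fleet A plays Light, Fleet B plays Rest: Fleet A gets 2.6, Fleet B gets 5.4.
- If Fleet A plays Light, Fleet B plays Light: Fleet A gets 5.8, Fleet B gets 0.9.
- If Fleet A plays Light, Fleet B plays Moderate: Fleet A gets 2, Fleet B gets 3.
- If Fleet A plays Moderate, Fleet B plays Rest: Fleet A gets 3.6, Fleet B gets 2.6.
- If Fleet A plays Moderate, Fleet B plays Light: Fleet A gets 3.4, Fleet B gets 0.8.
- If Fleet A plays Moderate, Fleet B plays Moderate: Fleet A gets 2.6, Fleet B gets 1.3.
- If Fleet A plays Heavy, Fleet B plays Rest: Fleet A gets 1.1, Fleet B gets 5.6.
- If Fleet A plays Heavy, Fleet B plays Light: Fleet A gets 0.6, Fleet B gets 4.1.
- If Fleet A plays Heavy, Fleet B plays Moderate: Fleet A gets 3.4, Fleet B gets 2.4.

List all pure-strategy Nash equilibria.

For each player, find the best response to each opponent profile; mutual best responses are the pure NE.
Fleet A against Rest: payoffs 2.6, 3.6, 1.1 → best response Moderate.
Fleet A against Light: payoffs 5.8, 3.4, 0.6 → best response Light.
Fleet A against Moderate: payoffs 2, 2.6, 3.4 → best response Heavy.
Fleet B against Light: payoffs 5.4, 0.9, 3 → best response Rest.
Fleet B against Moderate: payoffs 2.6, 0.8, 1.3 → best response Rest.
Fleet B against Heavy: payoffs 5.6, 4.1, 2.4 → best response Rest.
Mutual best responses: (Moderate, Rest).

The unique pure-strategy Nash equilibrium is (Moderate, Rest).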